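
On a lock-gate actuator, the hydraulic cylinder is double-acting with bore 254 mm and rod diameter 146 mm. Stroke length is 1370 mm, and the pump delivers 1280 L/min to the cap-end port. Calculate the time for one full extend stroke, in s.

Cap-side area A_cap = π/4 × (254 mm)² = 50670 mm^2
Swept volume V = A × L; t = V / Q = A·L / Q

t ≈ 3.25 s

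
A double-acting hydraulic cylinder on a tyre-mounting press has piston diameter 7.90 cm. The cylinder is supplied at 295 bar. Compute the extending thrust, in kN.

F ≈ 145 kN

Cap-side area A_cap = π/4 × (7.90 cm)² = 49.02 cm^2
F = P × A_cap = 295 bar × A_cap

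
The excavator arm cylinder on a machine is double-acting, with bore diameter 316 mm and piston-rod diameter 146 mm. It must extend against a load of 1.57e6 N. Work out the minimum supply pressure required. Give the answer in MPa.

Cap-side area A_cap = π/4 × (316 mm)² = 78430 mm^2
P = F / A = 1.57e6 N / A

P ≈ 20.0 MPa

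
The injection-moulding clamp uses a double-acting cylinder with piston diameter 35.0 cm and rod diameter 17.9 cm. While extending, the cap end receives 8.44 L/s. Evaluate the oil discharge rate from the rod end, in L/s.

Q_out ≈ 6.23 L/s

Cap-side area A_cap = π/4 × (35.0 cm)² = 962.1 cm^2
Rod-side annular area A_ann = π/4 × (35.0² − 17.9²) = 710.5 cm^2
Piston speed v = Q_in/A_cap; rod-end outflow Q_out = v × A_ann = Q_in × A_ann/A_cap.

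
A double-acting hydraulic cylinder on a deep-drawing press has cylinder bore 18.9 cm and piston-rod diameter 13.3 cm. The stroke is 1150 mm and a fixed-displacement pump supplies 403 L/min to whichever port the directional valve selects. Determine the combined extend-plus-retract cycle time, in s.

Cap-side area A_cap = π/4 × (18.9 cm)² = 280.6 cm^2
Rod-side annular area A_ann = π/4 × (18.9² − 13.3²) = 141.6 cm^2
t_ext = A_cap·L/Q = 4.803 s
t_ret = A_ann·L/Q = 2.425 s
t_cycle = t_ext + t_ret

t ≈ 7.23 s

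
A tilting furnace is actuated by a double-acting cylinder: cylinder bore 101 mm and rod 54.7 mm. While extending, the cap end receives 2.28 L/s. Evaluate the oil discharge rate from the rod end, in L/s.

Cap-side area A_cap = π/4 × (101 mm)² = 8012 mm^2
Rod-side annular area A_ann = π/4 × (101² − 54.7²) = 5662 mm^2
Piston speed v = Q_in/A_cap; rod-end outflow Q_out = v × A_ann = Q_in × A_ann/A_cap.

Q_out ≈ 1.61 L/s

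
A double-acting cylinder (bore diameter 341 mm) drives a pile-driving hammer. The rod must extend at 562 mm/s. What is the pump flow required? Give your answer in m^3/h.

Cap-side area A_cap = π/4 × (341 mm)² = 91330 mm^2
Q = A × v

Q ≈ 185 m^3/h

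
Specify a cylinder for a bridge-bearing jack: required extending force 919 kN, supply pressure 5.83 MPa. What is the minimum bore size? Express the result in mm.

D ≈ 448 mm

Extension force acts on the full piston face: F = P × (π/4)D².
D = √(4F / (πP)) = √(4 × 919 kN / (π × 5.83 MPa))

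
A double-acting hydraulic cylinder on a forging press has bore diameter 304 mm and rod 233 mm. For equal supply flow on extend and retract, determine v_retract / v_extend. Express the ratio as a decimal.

v_ret/v_ext ≈ 2.42

Cap-side area A_cap = π/4 × (304 mm)² = 72580 mm^2
Rod-side annular area A_ann = π/4 × (304² − 233²) = 29940 mm^2
For equal Q, v ∝ 1/A, so v_ret/v_ext = A_cap/A_ann.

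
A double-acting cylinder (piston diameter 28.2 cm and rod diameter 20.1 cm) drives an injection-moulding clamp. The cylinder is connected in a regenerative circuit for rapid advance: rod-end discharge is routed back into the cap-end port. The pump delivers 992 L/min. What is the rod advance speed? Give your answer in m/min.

In regeneration the rod-end outflow joins the pump flow into the cap end, so the net volume the pump must supply per unit advance equals the rod cross-section area.
Rod cross-section A_rod = π/4 × (20.1 cm)² = 317.3 cm^2
v = Q_pump / A_rod

v ≈ 31.3 m/min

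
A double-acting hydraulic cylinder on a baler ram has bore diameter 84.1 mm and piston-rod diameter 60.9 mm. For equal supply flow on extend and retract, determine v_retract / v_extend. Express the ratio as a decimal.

v_ret/v_ext ≈ 2.10

Cap-side area A_cap = π/4 × (84.1 mm)² = 5555 mm^2
Rod-side annular area A_ann = π/4 × (84.1² − 60.9²) = 2642 mm^2
For equal Q, v ∝ 1/A, so v_ret/v_ext = A_cap/A_ann.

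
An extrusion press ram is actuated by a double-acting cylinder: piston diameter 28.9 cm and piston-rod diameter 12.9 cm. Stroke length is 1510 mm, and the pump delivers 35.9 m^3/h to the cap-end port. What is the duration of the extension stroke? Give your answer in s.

Cap-side area A_cap = π/4 × (28.9 cm)² = 656.0 cm^2
Swept volume V = A × L; t = V / Q = A·L / Q

t ≈ 9.93 s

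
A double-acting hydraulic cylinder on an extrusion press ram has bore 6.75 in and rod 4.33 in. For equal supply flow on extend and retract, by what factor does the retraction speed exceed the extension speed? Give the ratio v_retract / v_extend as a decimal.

Cap-side area A_cap = π/4 × (6.75 in)² = 35.78 in^2
Rod-side annular area A_ann = π/4 × (6.75² − 4.33²) = 21.06 in^2
For equal Q, v ∝ 1/A, so v_ret/v_ext = A_cap/A_ann.

v_ret/v_ext ≈ 1.70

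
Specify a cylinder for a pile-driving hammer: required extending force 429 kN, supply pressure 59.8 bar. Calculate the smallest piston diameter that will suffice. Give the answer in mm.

D ≈ 302 mm

Extension force acts on the full piston face: F = P × (π/4)D².
D = √(4F / (πP)) = √(4 × 429 kN / (π × 59.8 bar))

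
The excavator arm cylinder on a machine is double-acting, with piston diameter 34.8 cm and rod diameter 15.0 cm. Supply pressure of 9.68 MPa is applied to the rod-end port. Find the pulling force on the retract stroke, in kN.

F ≈ 750 kN

Rod-side annular area A_ann = π/4 × (34.8² − 15.0²) = 774.4 cm^2
On retraction the pressure acts on the annular area (bore minus rod).
F = P × A_ann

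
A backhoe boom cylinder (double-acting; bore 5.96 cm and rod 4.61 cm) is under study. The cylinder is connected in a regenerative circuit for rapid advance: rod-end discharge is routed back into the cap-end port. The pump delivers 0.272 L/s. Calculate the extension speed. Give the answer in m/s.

In regeneration the rod-end outflow joins the pump flow into the cap end, so the net volume the pump must supply per unit advance equals the rod cross-section area.
Rod cross-section A_rod = π/4 × (4.61 cm)² = 16.69 cm^2
v = Q_pump / A_rod

v ≈ 0.163 m/s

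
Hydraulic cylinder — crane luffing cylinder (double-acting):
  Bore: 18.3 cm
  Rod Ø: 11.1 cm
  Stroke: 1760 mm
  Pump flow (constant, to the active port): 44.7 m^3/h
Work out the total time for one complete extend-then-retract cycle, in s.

t ≈ 6.08 s

Cap-side area A_cap = π/4 × (18.3 cm)² = 263.0 cm^2
Rod-side annular area A_ann = π/4 × (18.3² − 11.1²) = 166.3 cm^2
t_ext = A_cap·L/Q = 3.728 s
t_ret = A_ann·L/Q = 2.357 s
t_cycle = t_ext + t_ret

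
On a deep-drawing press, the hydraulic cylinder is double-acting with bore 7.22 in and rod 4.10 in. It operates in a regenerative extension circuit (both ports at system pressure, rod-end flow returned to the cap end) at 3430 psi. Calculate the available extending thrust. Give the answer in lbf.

F ≈ 45300 lbf

With equal pressure on both faces, forces on the annular region cancel; the net push is pressure × rod cross-section.
Rod cross-section A_rod = π/4 × (4.10 in)² = 13.20 in^2
F = P × A_rod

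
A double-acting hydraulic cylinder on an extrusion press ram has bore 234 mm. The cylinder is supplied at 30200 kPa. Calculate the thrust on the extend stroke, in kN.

F ≈ 1300 kN

Cap-side area A_cap = π/4 × (234 mm)² = 43010 mm^2
F = P × A_cap = 30200 kPa × A_cap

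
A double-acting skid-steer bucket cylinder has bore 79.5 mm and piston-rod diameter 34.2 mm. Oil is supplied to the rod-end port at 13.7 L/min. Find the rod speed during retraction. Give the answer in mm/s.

Rod-side annular area A_ann = π/4 × (79.5² − 34.2²) = 4045 mm^2
Flow into the rod-end port fills the annular volume.
v = Q / A

v ≈ 56.4 mm/s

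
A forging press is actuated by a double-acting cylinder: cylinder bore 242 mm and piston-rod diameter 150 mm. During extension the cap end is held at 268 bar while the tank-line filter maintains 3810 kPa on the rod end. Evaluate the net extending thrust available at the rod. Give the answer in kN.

F ≈ 1120 kN

Cap-side area A_cap = π/4 × (242 mm)² = 46000 mm^2
Rod-side annular area A_ann = π/4 × (242² − 150²) = 28320 mm^2
Net thrust = P_cap·A_cap − P_rod·A_ann = 1233 kN − 107.9 kN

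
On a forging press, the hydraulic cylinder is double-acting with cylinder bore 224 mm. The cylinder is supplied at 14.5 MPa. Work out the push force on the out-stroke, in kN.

F ≈ 571 kN

Cap-side area A_cap = π/4 × (224 mm)² = 39410 mm^2
F = P × A_cap = 14.5 MPa × A_cap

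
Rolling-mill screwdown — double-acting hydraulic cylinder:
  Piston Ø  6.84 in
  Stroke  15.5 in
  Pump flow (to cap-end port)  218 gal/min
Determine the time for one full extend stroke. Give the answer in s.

Cap-side area A_cap = π/4 × (6.84 in)² = 36.75 in^2
Swept volume V = A × L; t = V / Q = A·L / Q

t ≈ 0.679 s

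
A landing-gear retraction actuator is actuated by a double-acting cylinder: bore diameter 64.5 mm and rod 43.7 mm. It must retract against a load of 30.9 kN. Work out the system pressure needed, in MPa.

Rod-side annular area A_ann = π/4 × (64.5² − 43.7²) = 1768 mm^2
Retraction: pressure acts on the annular area.
P = F / A = 30.9 kN / A

P ≈ 17.5 MPa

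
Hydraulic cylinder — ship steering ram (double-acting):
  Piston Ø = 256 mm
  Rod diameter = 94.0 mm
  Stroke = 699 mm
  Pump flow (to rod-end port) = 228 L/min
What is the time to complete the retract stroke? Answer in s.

t ≈ 8.19 s

Rod-side annular area A_ann = π/4 × (256² − 94.0²) = 44530 mm^2
Swept volume V = A × L; t = V / Q = A·L / Q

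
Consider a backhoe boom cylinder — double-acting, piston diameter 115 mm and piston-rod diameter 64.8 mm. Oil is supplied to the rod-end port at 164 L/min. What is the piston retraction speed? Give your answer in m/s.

Rod-side annular area A_ann = π/4 × (115² − 64.8²) = 7089 mm^2
Flow into the rod-end port fills the annular volume.
v = Q / A

v ≈ 0.386 m/s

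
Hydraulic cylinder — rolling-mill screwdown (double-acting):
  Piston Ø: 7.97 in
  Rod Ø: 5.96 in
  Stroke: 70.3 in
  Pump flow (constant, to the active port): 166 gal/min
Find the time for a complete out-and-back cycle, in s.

t ≈ 7.91 s

Cap-side area A_cap = π/4 × (7.97 in)² = 49.89 in^2
Rod-side annular area A_ann = π/4 × (7.97² − 5.96²) = 21.99 in^2
t_ext = A_cap·L/Q = 5.488 s
t_ret = A_ann·L/Q = 2.419 s
t_cycle = t_ext + t_ret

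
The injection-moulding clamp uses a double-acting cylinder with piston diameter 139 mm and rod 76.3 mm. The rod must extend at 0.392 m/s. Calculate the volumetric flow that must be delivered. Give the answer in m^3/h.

Cap-side area A_cap = π/4 × (139 mm)² = 15170 mm^2
Q = A × v

Q ≈ 21.4 m^3/h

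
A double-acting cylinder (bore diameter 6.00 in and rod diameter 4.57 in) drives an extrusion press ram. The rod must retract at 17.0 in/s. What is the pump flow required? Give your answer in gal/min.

Rod-side annular area A_ann = π/4 × (6.00² − 4.57²) = 11.87 in^2
Q = A × v

Q ≈ 52.4 gal/min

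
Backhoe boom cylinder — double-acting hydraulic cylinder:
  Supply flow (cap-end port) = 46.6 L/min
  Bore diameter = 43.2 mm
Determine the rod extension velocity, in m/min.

v ≈ 31.8 m/min

Cap-side area A_cap = π/4 × (43.2 mm)² = 1466 mm^2
v = Q / A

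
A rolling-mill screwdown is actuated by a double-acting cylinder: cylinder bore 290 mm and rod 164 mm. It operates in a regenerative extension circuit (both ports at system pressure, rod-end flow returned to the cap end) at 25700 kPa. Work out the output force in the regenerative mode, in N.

With equal pressure on both faces, forces on the annular region cancel; the net push is pressure × rod cross-section.
Rod cross-section A_rod = π/4 × (164 mm)² = 21120 mm^2
F = P × A_rod

F ≈ 5.43e5 N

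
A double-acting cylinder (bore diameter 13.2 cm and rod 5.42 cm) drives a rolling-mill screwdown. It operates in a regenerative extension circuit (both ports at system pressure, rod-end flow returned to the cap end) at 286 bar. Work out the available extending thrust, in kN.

F ≈ 66.0 kN

With equal pressure on both faces, forces on the annular region cancel; the net push is pressure × rod cross-section.
Rod cross-section A_rod = π/4 × (5.42 cm)² = 23.07 cm^2
F = P × A_rod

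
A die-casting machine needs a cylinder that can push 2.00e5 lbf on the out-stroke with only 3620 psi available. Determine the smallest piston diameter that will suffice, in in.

D ≈ 8.39 in

Extension force acts on the full piston face: F = P × (π/4)D².
D = √(4F / (πP)) = √(4 × 2.00e5 lbf / (π × 3620 psi))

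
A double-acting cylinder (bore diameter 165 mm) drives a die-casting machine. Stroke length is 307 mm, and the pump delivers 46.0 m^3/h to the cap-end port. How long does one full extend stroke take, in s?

Cap-side area A_cap = π/4 × (165 mm)² = 21380 mm^2
Swept volume V = A × L; t = V / Q = A·L / Q

t ≈ 0.514 s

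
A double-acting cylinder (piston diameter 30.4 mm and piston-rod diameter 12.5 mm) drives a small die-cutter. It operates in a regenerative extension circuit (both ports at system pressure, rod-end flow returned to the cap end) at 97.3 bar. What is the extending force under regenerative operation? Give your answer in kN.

F ≈ 1.19 kN

With equal pressure on both faces, forces on the annular region cancel; the net push is pressure × rod cross-section.
Rod cross-section A_rod = π/4 × (12.5 mm)² = 122.7 mm^2
F = P × A_rod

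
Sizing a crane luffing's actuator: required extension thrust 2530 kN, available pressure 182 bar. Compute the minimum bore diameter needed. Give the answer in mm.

Extension force acts on the full piston face: F = P × (π/4)D².
D = √(4F / (πP)) = √(4 × 2530 kN / (π × 182 bar))

D ≈ 421 mm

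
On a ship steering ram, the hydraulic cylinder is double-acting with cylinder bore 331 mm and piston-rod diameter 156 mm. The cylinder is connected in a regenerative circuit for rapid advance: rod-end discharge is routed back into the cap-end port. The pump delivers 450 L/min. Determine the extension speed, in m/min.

In regeneration the rod-end outflow joins the pump flow into the cap end, so the net volume the pump must supply per unit advance equals the rod cross-section area.
Rod cross-section A_rod = π/4 × (156 mm)² = 19110 mm^2
v = Q_pump / A_rod

v ≈ 23.5 m/min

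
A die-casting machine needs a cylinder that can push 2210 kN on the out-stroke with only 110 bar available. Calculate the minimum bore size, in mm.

D ≈ 506 mm

Extension force acts on the full piston face: F = P × (π/4)D².
D = √(4F / (πP)) = √(4 × 2210 kN / (π × 110 bar))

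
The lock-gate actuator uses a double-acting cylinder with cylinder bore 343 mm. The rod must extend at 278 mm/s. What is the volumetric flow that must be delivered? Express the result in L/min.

Cap-side area A_cap = π/4 × (343 mm)² = 92400 mm^2
Q = A × v

Q ≈ 1540 L/min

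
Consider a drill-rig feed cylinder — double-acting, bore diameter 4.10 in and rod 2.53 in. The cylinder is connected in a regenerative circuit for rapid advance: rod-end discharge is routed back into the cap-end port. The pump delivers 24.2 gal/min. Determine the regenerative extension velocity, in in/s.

In regeneration the rod-end outflow joins the pump flow into the cap end, so the net volume the pump must supply per unit advance equals the rod cross-section area.
Rod cross-section A_rod = π/4 × (2.53 in)² = 5.027 in^2
v = Q_pump / A_rod

v ≈ 18.5 in/s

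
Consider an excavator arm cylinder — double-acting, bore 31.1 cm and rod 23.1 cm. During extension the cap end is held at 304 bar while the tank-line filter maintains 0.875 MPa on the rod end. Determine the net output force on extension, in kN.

Cap-side area A_cap = π/4 × (31.1 cm)² = 759.6 cm^2
Rod-side annular area A_ann = π/4 × (31.1² − 23.1²) = 340.5 cm^2
Net thrust = P_cap·A_cap − P_rod·A_ann = 2309 kN − 29.80 kN

F ≈ 2280 kN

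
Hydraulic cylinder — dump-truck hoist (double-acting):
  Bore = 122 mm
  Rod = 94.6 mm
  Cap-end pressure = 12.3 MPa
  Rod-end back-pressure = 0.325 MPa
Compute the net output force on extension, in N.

F ≈ 1.42e5 N

Cap-side area A_cap = π/4 × (122 mm)² = 11690 mm^2
Rod-side annular area A_ann = π/4 × (122² − 94.6²) = 4661 mm^2
Net thrust = P_cap·A_cap − P_rod·A_ann = 1.438e5 N − 1515 N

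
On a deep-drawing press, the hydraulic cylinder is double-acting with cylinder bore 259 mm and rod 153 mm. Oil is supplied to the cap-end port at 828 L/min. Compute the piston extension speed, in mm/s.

Cap-side area A_cap = π/4 × (259 mm)² = 52690 mm^2
v = Q / A

v ≈ 262 mm/s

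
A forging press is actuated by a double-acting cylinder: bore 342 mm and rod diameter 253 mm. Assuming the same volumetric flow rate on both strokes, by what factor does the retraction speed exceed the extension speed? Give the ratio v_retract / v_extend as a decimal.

v_ret/v_ext ≈ 2.21

Cap-side area A_cap = π/4 × (342 mm)² = 91860 mm^2
Rod-side annular area A_ann = π/4 × (342² − 253²) = 41590 mm^2
For equal Q, v ∝ 1/A, so v_ret/v_ext = A_cap/A_ann.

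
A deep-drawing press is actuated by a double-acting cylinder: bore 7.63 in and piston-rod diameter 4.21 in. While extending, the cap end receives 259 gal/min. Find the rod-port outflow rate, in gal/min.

Q_out ≈ 180 gal/min

Cap-side area A_cap = π/4 × (7.63 in)² = 45.72 in^2
Rod-side annular area A_ann = π/4 × (7.63² − 4.21²) = 31.80 in^2
Piston speed v = Q_in/A_cap; rod-end outflow Q_out = v × A_ann = Q_in × A_ann/A_cap.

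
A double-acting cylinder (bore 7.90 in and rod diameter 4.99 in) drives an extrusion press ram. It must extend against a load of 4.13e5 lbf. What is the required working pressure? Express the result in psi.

Cap-side area A_cap = π/4 × (7.90 in)² = 49.02 in^2
P = F / A = 4.13e5 lbf / A

P ≈ 8430 psi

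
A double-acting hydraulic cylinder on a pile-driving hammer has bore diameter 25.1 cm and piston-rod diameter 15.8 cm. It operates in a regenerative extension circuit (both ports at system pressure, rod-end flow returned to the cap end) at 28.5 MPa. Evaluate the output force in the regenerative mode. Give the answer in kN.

F ≈ 559 kN

With equal pressure on both faces, forces on the annular region cancel; the net push is pressure × rod cross-section.
Rod cross-section A_rod = π/4 × (15.8 cm)² = 196.1 cm^2
F = P × A_rod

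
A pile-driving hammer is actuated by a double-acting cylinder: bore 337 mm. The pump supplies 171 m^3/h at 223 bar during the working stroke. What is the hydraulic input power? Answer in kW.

Hydraulic power = P × Q

W ≈ 1060 kW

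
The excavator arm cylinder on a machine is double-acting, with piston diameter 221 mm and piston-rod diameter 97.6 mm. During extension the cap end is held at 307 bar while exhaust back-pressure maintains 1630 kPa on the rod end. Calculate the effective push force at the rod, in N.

Cap-side area A_cap = π/4 × (221 mm)² = 38360 mm^2
Rod-side annular area A_ann = π/4 × (221² − 97.6²) = 30880 mm^2
Net thrust = P_cap·A_cap − P_rod·A_ann = 1.178e6 N − 50330 N

F ≈ 1.13e6 N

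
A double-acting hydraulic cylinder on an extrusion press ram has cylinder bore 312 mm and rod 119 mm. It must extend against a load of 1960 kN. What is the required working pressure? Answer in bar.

Cap-side area A_cap = π/4 × (312 mm)² = 76450 mm^2
P = F / A = 1960 kN / A

P ≈ 256 bar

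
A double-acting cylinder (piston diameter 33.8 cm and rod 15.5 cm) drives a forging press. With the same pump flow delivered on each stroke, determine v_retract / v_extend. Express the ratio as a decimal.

v_ret/v_ext ≈ 1.27

Cap-side area A_cap = π/4 × (33.8 cm)² = 897.3 cm^2
Rod-side annular area A_ann = π/4 × (33.8² − 15.5²) = 708.6 cm^2
For equal Q, v ∝ 1/A, so v_ret/v_ext = A_cap/A_ann.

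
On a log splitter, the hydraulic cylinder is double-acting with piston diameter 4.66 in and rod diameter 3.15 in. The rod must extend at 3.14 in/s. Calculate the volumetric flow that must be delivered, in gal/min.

Q ≈ 13.9 gal/min

Cap-side area A_cap = π/4 × (4.66 in)² = 17.06 in^2
Q = A × v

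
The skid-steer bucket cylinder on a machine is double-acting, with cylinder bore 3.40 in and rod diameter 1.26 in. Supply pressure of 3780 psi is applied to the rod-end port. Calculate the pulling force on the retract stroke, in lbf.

Rod-side annular area A_ann = π/4 × (3.40² − 1.26²) = 7.832 in^2
On retraction the pressure acts on the annular area (bore minus rod).
F = P × A_ann

F ≈ 29600 lbf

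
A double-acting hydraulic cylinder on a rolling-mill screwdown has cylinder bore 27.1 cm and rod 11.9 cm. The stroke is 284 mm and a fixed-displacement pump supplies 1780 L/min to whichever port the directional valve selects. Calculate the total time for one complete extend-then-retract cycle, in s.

Cap-side area A_cap = π/4 × (27.1 cm)² = 576.8 cm^2
Rod-side annular area A_ann = π/4 × (27.1² − 11.9²) = 465.6 cm^2
t_ext = A_cap·L/Q = 0.5522 s
t_ret = A_ann·L/Q = 0.4457 s
t_cycle = t_ext + t_ret

t ≈ 0.998 s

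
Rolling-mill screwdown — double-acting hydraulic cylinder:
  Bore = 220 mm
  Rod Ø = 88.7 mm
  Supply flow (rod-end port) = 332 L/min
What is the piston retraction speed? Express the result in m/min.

v ≈ 10.4 m/min

Rod-side annular area A_ann = π/4 × (220² − 88.7²) = 31830 mm^2
Flow into the rod-end port fills the annular volume.
v = Q / A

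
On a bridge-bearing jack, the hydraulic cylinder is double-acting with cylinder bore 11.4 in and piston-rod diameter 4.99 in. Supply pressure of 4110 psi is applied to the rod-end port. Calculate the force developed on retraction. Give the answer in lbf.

F ≈ 3.39e5 lbf

Rod-side annular area A_ann = π/4 × (11.4² − 4.99²) = 82.51 in^2
On retraction the pressure acts on the annular area (bore minus rod).
F = P × A_ann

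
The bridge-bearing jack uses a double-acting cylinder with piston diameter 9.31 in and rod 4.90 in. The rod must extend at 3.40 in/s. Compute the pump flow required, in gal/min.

Cap-side area A_cap = π/4 × (9.31 in)² = 68.08 in^2
Q = A × v

Q ≈ 60.1 gal/min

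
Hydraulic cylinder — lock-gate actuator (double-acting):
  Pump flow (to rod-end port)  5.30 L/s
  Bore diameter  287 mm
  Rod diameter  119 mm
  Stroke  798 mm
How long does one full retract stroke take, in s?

t ≈ 8.07 s

Rod-side annular area A_ann = π/4 × (287² − 119²) = 53570 mm^2
Swept volume V = A × L; t = V / Q = A·L / Q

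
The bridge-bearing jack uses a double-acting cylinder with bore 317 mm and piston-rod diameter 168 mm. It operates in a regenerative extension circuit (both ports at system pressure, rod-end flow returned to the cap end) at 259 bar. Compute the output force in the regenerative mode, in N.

With equal pressure on both faces, forces on the annular region cancel; the net push is pressure × rod cross-section.
Rod cross-section A_rod = π/4 × (168 mm)² = 22170 mm^2
F = P × A_rod

F ≈ 5.74e5 N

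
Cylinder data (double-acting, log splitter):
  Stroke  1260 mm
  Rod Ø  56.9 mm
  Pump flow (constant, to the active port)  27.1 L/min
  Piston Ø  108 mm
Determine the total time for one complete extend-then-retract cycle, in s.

Cap-side area A_cap = π/4 × (108 mm)² = 9161 mm^2
Rod-side annular area A_ann = π/4 × (108² − 56.9²) = 6618 mm^2
t_ext = A_cap·L/Q = 25.56 s
t_ret = A_ann·L/Q = 18.46 s
t_cycle = t_ext + t_ret

t ≈ 44.0 s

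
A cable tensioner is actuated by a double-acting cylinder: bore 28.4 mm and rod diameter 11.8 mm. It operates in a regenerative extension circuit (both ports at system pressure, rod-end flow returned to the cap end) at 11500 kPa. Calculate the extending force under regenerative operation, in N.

F ≈ 1260 N

With equal pressure on both faces, forces on the annular region cancel; the net push is pressure × rod cross-section.
Rod cross-section A_rod = π/4 × (11.8 mm)² = 109.4 mm^2
F = P × A_rod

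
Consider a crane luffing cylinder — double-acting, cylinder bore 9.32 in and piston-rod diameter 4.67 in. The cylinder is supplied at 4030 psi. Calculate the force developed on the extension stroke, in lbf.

Cap-side area A_cap = π/4 × (9.32 in)² = 68.22 in^2
F = P × A_cap = 4030 psi × A_cap

F ≈ 2.75e5 lbf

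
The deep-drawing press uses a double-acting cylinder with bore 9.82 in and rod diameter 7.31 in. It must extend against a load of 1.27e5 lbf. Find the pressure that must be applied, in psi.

Cap-side area A_cap = π/4 × (9.82 in)² = 75.74 in^2
P = F / A = 1.27e5 lbf / A

P ≈ 1680 psi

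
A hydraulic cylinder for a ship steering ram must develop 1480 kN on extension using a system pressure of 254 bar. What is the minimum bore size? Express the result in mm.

D ≈ 272 mm

Extension force acts on the full piston face: F = P × (π/4)D².
D = √(4F / (πP)) = √(4 × 1480 kN / (π × 254 bar))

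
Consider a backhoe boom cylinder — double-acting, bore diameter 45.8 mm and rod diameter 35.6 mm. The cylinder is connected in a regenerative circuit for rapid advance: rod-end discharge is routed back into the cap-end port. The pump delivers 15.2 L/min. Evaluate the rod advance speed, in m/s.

v ≈ 0.255 m/s

In regeneration the rod-end outflow joins the pump flow into the cap end, so the net volume the pump must supply per unit advance equals the rod cross-section area.
Rod cross-section A_rod = π/4 × (35.6 mm)² = 995.4 mm^2
v = Q_pump / A_rod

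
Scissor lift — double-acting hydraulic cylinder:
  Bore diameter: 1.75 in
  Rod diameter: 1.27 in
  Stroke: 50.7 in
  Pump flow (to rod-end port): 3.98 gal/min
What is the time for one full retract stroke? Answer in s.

Rod-side annular area A_ann = π/4 × (1.75² − 1.27²) = 1.139 in^2
Swept volume V = A × L; t = V / Q = A·L / Q

t ≈ 3.77 s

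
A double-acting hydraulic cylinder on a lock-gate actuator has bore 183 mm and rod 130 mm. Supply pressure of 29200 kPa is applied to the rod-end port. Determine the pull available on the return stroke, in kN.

Rod-side annular area A_ann = π/4 × (183² − 130²) = 13030 mm^2
On retraction the pressure acts on the annular area (bore minus rod).
F = P × A_ann

F ≈ 380 kN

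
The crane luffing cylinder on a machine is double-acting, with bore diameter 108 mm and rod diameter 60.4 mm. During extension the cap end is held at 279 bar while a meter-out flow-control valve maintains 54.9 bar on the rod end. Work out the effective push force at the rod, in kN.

F ≈ 221 kN

Cap-side area A_cap = π/4 × (108 mm)² = 9161 mm^2
Rod-side annular area A_ann = π/4 × (108² − 60.4²) = 6296 mm^2
Net thrust = P_cap·A_cap − P_rod·A_ann = 255.6 kN − 34.56 kN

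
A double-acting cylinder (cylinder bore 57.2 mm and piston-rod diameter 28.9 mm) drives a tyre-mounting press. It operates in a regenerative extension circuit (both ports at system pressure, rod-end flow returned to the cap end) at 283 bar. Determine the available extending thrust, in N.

With equal pressure on both faces, forces on the annular region cancel; the net push is pressure × rod cross-section.
Rod cross-section A_rod = π/4 × (28.9 mm)² = 656.0 mm^2
F = P × A_rod

F ≈ 18600 N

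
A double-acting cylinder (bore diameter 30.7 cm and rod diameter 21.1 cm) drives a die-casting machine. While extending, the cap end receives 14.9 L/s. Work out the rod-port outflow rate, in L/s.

Cap-side area A_cap = π/4 × (30.7 cm)² = 740.2 cm^2
Rod-side annular area A_ann = π/4 × (30.7² − 21.1²) = 390.6 cm^2
Piston speed v = Q_in/A_cap; rod-end outflow Q_out = v × A_ann = Q_in × A_ann/A_cap.

Q_out ≈ 7.86 L/s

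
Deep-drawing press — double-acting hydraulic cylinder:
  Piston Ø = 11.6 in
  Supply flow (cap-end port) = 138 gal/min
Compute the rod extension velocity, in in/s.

v ≈ 5.03 in/s

Cap-side area A_cap = π/4 × (11.6 in)² = 105.7 in^2
v = Q / A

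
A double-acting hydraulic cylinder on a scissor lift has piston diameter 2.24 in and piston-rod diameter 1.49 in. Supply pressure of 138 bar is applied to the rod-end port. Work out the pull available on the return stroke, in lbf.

F ≈ 4400 lbf

Rod-side annular area A_ann = π/4 × (2.24² − 1.49²) = 2.197 in^2
On retraction the pressure acts on the annular area (bore minus rod).
F = P × A_ann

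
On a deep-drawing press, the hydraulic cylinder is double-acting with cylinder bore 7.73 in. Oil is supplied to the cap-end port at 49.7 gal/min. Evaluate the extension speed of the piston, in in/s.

v ≈ 4.08 in/s

Cap-side area A_cap = π/4 × (7.73 in)² = 46.93 in^2
v = Q / A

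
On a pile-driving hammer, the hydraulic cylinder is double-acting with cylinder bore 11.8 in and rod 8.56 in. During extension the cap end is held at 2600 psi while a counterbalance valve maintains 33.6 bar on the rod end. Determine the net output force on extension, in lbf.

Cap-side area A_cap = π/4 × (11.8 in)² = 109.4 in^2
Rod-side annular area A_ann = π/4 × (11.8² − 8.56²) = 51.81 in^2
Net thrust = P_cap·A_cap − P_rod·A_ann = 2.843e5 lbf − 25250 lbf

F ≈ 2.59e5 lbf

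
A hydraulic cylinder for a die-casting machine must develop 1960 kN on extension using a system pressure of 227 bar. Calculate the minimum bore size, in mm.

Extension force acts on the full piston face: F = P × (π/4)D².
D = √(4F / (πP)) = √(4 × 1960 kN / (π × 227 bar))

D ≈ 332 mm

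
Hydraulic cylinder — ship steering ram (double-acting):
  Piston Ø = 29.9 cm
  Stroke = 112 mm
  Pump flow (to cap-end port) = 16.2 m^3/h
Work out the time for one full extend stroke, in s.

Cap-side area A_cap = π/4 × (29.9 cm)² = 702.2 cm^2
Swept volume V = A × L; t = V / Q = A·L / Q

t ≈ 1.75 s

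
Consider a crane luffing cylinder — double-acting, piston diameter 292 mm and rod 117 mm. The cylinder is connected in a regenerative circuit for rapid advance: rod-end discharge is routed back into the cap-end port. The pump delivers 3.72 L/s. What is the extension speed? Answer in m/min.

v ≈ 20.8 m/min

In regeneration the rod-end outflow joins the pump flow into the cap end, so the net volume the pump must supply per unit advance equals the rod cross-section area.
Rod cross-section A_rod = π/4 × (117 mm)² = 10750 mm^2
v = Q_pump / A_rod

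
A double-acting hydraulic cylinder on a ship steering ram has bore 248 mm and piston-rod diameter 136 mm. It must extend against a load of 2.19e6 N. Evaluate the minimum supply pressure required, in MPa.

P ≈ 45.3 MPa

Cap-side area A_cap = π/4 × (248 mm)² = 48310 mm^2
P = F / A = 2.19e6 N / A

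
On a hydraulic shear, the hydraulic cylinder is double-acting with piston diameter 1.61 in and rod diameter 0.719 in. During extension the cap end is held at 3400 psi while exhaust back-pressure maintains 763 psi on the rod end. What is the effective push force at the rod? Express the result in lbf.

Cap-side area A_cap = π/4 × (1.61 in)² = 2.036 in^2
Rod-side annular area A_ann = π/4 × (1.61² − 0.719²) = 1.630 in^2
Net thrust = P_cap·A_cap − P_rod·A_ann = 6922 lbf − 1244 lbf

F ≈ 5680 lbf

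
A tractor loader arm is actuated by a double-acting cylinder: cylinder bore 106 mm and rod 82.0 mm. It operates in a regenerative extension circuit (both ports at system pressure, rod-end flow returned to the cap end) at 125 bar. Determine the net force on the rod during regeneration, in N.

With equal pressure on both faces, forces on the annular region cancel; the net push is pressure × rod cross-section.
Rod cross-section A_rod = π/4 × (82.0 mm)² = 5281 mm^2
F = P × A_rod

F ≈ 66000 N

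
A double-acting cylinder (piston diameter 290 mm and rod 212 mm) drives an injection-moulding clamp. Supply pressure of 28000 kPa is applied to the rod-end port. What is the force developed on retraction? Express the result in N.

Rod-side annular area A_ann = π/4 × (290² − 212²) = 30750 mm^2
On retraction the pressure acts on the annular area (bore minus rod).
F = P × A_ann

F ≈ 8.61e5 N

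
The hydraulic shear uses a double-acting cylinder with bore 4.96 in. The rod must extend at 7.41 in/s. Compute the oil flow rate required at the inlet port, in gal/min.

Cap-side area A_cap = π/4 × (4.96 in)² = 19.32 in^2
Q = A × v

Q ≈ 37.2 gal/min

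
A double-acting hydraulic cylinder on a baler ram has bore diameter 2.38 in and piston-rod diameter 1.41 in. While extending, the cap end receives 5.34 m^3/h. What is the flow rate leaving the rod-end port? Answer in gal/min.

Q_out ≈ 15.3 gal/min

Cap-side area A_cap = π/4 × (2.38 in)² = 4.449 in^2
Rod-side annular area A_ann = π/4 × (2.38² − 1.41²) = 2.887 in^2
Piston speed v = Q_in/A_cap; rod-end outflow Q_out = v × A_ann = Q_in × A_ann/A_cap.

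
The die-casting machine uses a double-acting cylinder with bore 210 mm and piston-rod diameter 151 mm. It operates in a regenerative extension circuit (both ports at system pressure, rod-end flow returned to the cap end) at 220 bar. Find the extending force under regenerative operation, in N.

F ≈ 3.94e5 N

With equal pressure on both faces, forces on the annular region cancel; the net push is pressure × rod cross-section.
Rod cross-section A_rod = π/4 × (151 mm)² = 17910 mm^2
F = P × A_rod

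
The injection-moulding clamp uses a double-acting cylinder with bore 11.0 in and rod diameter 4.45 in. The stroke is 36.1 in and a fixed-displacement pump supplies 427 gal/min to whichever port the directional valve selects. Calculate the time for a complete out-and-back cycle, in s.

Cap-side area A_cap = π/4 × (11.0 in)² = 95.03 in^2
Rod-side annular area A_ann = π/4 × (11.0² − 4.45²) = 79.48 in^2
t_ext = A_cap·L/Q = 2.087 s
t_ret = A_ann·L/Q = 1.745 s
t_cycle = t_ext + t_ret

t ≈ 3.83 s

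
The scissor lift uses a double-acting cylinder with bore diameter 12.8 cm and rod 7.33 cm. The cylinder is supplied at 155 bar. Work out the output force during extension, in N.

Cap-side area A_cap = π/4 × (12.8 cm)² = 128.7 cm^2
F = P × A_cap = 155 bar × A_cap

F ≈ 1.99e5 N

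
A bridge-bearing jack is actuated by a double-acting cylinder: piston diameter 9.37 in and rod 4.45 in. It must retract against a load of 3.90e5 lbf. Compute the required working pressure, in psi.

P ≈ 7300 psi

Rod-side annular area A_ann = π/4 × (9.37² − 4.45²) = 53.40 in^2
Retraction: pressure acts on the annular area.
P = F / A = 3.90e5 lbf / A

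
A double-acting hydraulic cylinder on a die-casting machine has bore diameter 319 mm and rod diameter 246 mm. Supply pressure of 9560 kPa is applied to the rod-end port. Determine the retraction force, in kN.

F ≈ 310 kN

Rod-side annular area A_ann = π/4 × (319² − 246²) = 32390 mm^2
On retraction the pressure acts on the annular area (bore minus rod).
F = P × A_ann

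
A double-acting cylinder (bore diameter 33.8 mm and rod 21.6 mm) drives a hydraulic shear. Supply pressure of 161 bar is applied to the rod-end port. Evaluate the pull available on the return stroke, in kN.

F ≈ 8.55 kN

Rod-side annular area A_ann = π/4 × (33.8² − 21.6²) = 530.8 mm^2
On retraction the pressure acts on the annular area (bore minus rod).
F = P × A_ann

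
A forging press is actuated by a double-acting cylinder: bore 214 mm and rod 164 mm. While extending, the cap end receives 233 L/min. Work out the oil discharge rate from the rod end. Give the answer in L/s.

Cap-side area A_cap = π/4 × (214 mm)² = 35970 mm^2
Rod-side annular area A_ann = π/4 × (214² − 164²) = 14840 mm^2
Piston speed v = Q_in/A_cap; rod-end outflow Q_out = v × A_ann = Q_in × A_ann/A_cap.

Q_out ≈ 1.60 L/s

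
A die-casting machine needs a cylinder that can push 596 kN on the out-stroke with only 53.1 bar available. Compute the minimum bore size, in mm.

D ≈ 378 mm

Extension force acts on the full piston face: F = P × (π/4)D².
D = √(4F / (πP)) = √(4 × 596 kN / (π × 53.1 bar))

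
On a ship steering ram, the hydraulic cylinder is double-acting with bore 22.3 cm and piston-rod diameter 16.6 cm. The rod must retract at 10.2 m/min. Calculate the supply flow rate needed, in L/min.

Q ≈ 178 L/min

Rod-side annular area A_ann = π/4 × (22.3² − 16.6²) = 174.1 cm^2
Q = A × v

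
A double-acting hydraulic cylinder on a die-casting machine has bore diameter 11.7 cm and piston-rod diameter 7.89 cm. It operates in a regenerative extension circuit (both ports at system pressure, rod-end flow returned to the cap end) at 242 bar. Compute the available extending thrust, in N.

F ≈ 1.18e5 N

With equal pressure on both faces, forces on the annular region cancel; the net push is pressure × rod cross-section.
Rod cross-section A_rod = π/4 × (7.89 cm)² = 48.89 cm^2
F = P × A_rod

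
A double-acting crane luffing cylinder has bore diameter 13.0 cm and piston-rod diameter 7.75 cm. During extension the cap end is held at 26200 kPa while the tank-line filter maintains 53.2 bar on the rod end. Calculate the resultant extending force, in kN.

Cap-side area A_cap = π/4 × (13.0 cm)² = 132.7 cm^2
Rod-side annular area A_ann = π/4 × (13.0² − 7.75²) = 85.56 cm^2
Net thrust = P_cap·A_cap − P_rod·A_ann = 347.8 kN − 45.52 kN

F ≈ 302 kN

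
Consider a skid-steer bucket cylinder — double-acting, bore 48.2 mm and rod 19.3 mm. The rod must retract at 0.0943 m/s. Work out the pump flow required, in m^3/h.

Q ≈ 0.520 m^3/h

Rod-side annular area A_ann = π/4 × (48.2² − 19.3²) = 1532 mm^2
Q = A × v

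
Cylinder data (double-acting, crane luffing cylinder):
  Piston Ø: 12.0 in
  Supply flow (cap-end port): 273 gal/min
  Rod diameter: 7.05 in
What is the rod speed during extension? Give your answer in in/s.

v ≈ 9.29 in/s

Cap-side area A_cap = π/4 × (12.0 in)² = 113.1 in^2
v = Q / A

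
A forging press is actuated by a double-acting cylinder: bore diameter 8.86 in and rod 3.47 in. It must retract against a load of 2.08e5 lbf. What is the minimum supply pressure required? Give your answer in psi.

Rod-side annular area A_ann = π/4 × (8.86² − 3.47²) = 52.20 in^2
Retraction: pressure acts on the annular area.
P = F / A = 2.08e5 lbf / A

P ≈ 3980 psi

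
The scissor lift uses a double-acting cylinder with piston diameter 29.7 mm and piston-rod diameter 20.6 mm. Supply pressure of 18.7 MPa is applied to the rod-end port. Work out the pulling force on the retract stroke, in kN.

Rod-side annular area A_ann = π/4 × (29.7² − 20.6²) = 359.5 mm^2
On retraction the pressure acts on the annular area (bore minus rod).
F = P × A_ann

F ≈ 6.72 kN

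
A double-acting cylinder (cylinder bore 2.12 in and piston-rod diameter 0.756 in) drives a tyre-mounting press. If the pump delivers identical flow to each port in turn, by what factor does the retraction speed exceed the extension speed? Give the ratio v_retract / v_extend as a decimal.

v_ret/v_ext ≈ 1.15

Cap-side area A_cap = π/4 × (2.12 in)² = 3.530 in^2
Rod-side annular area A_ann = π/4 × (2.12² − 0.756²) = 3.081 in^2
For equal Q, v ∝ 1/A, so v_ret/v_ext = A_cap/A_ann.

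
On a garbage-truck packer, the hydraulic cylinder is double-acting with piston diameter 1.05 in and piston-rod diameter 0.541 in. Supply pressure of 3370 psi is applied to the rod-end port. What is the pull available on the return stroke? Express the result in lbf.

Rod-side annular area A_ann = π/4 × (1.05² − 0.541²) = 0.6360 in^2
On retraction the pressure acts on the annular area (bore minus rod).
F = P × A_ann

F ≈ 2140 lbf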